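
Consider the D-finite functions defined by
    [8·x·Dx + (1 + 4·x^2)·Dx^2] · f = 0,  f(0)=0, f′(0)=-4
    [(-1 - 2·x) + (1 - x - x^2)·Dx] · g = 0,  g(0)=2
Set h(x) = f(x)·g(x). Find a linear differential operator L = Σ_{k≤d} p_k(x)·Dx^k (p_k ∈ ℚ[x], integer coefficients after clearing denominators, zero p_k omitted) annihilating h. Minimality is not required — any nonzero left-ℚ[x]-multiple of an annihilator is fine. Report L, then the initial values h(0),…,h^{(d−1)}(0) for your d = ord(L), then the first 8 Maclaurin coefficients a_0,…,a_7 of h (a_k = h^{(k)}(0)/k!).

L = (2 + 8·x + 24·x^2) + (2 - 4·x + 16·x^2 + 24·x^3)·Dx + (-1 + x - 3·x^2 + 4·x^3 + 4·x^4)·Dx^2  (order 2).
h: a_k = 0, -8, -8, -16/3, -40/3, -664/15, -288/5, -3016/105, …
ICs: h(0) = 0, h′(0) = -8.

f: a_k = 0, -4, 0, 16/3, 0, -64/5, 0, 256/7, …
g: a_k = 2, 2, 4, 6, 10, 16, 26, 42, …
f·g: L₀ = L_f ⊗_s L_g, ord ≤ 2·1.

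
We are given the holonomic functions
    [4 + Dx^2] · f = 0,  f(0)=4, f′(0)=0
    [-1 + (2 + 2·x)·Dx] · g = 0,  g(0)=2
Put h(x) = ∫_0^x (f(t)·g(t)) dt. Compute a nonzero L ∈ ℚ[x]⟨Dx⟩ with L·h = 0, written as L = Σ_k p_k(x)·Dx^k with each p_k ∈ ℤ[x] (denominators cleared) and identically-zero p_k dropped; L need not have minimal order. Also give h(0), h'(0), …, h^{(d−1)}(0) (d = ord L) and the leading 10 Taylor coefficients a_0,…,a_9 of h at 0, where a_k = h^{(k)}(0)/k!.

L = (19 + 32·x + 16·x^2)·Dx + (-4 - 4·x)·Dx^2 + (4 + 8·x + 4·x^2)·Dx^3  (order 3).
h: a_k = 0, 8, 2, -17/3, -15/8, 337/240, 181/576, -5281/40320, -3811/92160, 199649/11612160, …
ICs: h(0) = 0, h′(0) = 8, h′′(0) = 4.

f: a_k = 4, 0, -8, 0, 8/3, 0, -16/45, 0, 8/315, 0, …
g: a_k = 2, 1, -1/4, 1/8, -5/64, 7/128, -21/512, 33/1024, -429/16384, 715/32768, …
Sym-product of L_f,L_g gives L₀ (≤ ord 2).
Integrate: L := L₀·Dx.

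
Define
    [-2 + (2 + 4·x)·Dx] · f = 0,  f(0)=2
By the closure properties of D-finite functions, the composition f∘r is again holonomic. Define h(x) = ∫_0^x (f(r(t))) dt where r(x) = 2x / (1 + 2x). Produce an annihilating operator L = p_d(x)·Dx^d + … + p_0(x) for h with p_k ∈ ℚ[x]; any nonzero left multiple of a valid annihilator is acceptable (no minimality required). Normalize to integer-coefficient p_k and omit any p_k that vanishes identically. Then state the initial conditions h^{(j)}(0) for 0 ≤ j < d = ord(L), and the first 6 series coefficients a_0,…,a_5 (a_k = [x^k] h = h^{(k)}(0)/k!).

L = -2·Dx + (1 + 8·x + 12·x^2)·Dx^2  (order 2).
h: a_k = 0, 2, 2, -4, 10, -148/5, …
ICs: h(0) = 0, h′(0) = 2.

f: a_k = 2, 2, -1, 1, -5/4, 7/4, …
Substitute x→r, Dx→(1/r')Dx; clear ⇒ L₀.
Integrate: L := L₀·Dx.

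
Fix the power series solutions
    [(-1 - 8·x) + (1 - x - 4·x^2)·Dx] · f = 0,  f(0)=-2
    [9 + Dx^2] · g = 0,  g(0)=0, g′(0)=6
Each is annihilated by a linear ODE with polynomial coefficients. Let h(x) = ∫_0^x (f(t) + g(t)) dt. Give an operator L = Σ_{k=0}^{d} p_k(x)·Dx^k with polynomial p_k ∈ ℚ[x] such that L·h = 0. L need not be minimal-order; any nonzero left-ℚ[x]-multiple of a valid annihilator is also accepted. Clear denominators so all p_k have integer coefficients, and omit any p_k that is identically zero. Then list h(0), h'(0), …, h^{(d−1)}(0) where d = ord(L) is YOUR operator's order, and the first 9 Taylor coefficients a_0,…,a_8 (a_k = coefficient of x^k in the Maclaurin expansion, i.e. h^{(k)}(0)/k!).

f: a_k = -2, -2, -10, -18, -58, -130, -362, -882, -2330, …
g: a_k = 0, 6, 0, -9, 0, 81/20, 0, -243/280, 0, …
h₀=f+g: left-lcm gives L₀, ord ≤ 3.
Integrate: L := L₀·Dx.
L = (567 + 4806·x + 3321·x^2 + 9936·x^3 + 6480·x^4 + 10368·x^5)·Dx + (-171 + 117·x + 441·x^2 - 135·x^3 + 540·x^4 + 3888·x^5 + 5184·x^6)·Dx^2 + (63 + 534·x + 369·x^2 + 1104·x^3 + 720·x^4 + 1152·x^5)·Dx^3 + (-19 + 13·x + 49·x^2 - 15·x^3 + 60·x^4 + 432·x^5 + 576·x^6)·Dx^4  (order 4).
h: a_k = 0, -2, 2, -10/3, -27/4, -58/5, -2519/120, -362/7, -247203/2240, …
ICs: h(0) = 0, h′(0) = -2, h′′(0) = 4, h′′′(0) = -20.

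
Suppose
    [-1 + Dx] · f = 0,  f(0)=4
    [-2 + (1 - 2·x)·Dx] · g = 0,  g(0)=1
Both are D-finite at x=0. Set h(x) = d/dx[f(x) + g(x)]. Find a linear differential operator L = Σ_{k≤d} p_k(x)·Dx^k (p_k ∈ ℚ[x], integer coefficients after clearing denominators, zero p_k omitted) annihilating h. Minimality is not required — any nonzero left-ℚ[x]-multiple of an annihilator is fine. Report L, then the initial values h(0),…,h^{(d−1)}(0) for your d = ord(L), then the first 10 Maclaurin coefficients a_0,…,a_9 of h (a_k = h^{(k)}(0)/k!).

L = (20 + 8·x) + (-23 - 4·x + 4·x^2)·Dx + (3 - 4·x - 4·x^2)·Dx^2  (order 2).
h: a_k = 6, 12, 26, 194/3, 961/6, 11521/30, 161281/180, 2580481/1260, 46448641/10080, 928972801/90720, …
ICs: h(0) = 6, h′(0) = 12.

f: a_k = 4, 4, 2, 2/3, 1/6, 1/30, 1/180, 1/1260, 1/10080, 1/90720, …
g: a_k = 1, 2, 4, 8, 16, 32, 64, 128, 256, 512, …
Sum ⇒ L₀ = lclm(L_f,L_g) in ℚ(x)⟨Dx⟩.
Differentiate: ansatz ord ≤ ord L₀ ⇒ L.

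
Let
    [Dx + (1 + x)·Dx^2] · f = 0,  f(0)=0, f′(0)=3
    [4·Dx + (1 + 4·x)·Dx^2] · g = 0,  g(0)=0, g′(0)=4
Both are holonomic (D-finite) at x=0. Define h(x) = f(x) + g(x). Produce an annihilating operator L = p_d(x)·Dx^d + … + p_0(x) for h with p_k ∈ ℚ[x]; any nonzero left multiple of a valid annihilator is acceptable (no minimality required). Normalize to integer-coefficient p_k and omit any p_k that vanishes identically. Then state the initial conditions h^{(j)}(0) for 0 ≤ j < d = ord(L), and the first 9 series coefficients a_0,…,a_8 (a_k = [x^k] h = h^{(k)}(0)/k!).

L = 8·Dx + (10 + 16·x)·Dx^2 + (1 + 5·x + 4·x^2)·Dx^3  (order 3).
h: a_k = 0, 7, -19/2, 67/3, -259/4, 1027/5, -4099/6, 2341, -65539/8, …
ICs: h(0) = 0, h′(0) = 7, h′′(0) = -19.

f: a_k = 0, 3, -3/2, 1, -3/4, 3/5, -1/2, 3/7, -3/8, …
g: a_k = 0, 4, -8, 64/3, -64, 1024/5, -2048/3, 16384/7, -8192, …
h₀=f+g: left-lcm gives L₀, ord ≤ 4.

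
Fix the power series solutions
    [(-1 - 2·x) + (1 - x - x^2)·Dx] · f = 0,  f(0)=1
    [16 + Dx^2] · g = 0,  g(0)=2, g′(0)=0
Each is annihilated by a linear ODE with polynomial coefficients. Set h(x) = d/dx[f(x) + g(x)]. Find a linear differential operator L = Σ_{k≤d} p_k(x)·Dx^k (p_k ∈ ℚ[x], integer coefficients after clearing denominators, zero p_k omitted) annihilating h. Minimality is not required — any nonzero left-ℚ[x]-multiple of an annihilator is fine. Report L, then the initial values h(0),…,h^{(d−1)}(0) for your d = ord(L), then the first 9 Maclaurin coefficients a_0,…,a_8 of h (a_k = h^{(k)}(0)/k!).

f: a_k = 1, 1, 2, 3, 5, 8, 13, 21, 34, …
g: a_k = 2, 0, -16, 0, 64/3, 0, -512/45, 0, 1024/315, …
Weyl lclm of L_f,L_g ⇒ L₀ (ord ≤ 3).
h=h₀': d/dx-closure on L₀ ⇒ L.
L = (1472 + 2624·x + 2560·x^2 + 640·x^3 + 2240·x^4 + 2304·x^5 + 768·x^6) + (-272 - 112·x + 1008·x^2 - 160·x^3 - 800·x^4 + 576·x^5 + 896·x^6 + 256·x^7)·Dx + (92 + 164·x + 160·x^2 + 40·x^3 + 140·x^4 + 144·x^5 + 48·x^6)·Dx^2 + (-17 - 7·x + 63·x^2 - 10·x^3 - 50·x^4 + 36·x^5 + 56·x^6 + 16·x^7)·Dx^3  (order 3).
h: a_k = 1, -28, 9, 316/3, 40, 146/15, 147, 93872/315, 495, …
ICs: h(0) = 1, h′(0) = -28, h′′(0) = 18.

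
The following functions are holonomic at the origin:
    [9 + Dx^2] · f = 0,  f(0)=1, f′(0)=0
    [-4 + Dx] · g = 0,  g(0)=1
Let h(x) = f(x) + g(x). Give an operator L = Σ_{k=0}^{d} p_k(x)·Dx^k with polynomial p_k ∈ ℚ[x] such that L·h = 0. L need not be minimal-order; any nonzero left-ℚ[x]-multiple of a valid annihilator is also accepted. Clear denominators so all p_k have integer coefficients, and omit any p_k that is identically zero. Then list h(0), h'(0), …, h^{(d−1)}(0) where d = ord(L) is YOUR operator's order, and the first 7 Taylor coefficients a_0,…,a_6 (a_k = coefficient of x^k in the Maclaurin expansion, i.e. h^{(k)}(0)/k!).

L = -36 + 9·Dx - 4·Dx^2 + Dx^3  (order 3).
h: a_k = 2, 4, 7/2, 32/3, 337/24, 128/15, 3367/720, …
ICs: h(0) = 2, h′(0) = 4, h′′(0) = 7.

f: a_k = 1, 0, -9/2, 0, 27/8, 0, -81/80, …
g: a_k = 1, 4, 8, 32/3, 32/3, 128/15, 256/45, …
L₀ := lclm(L_f,L_g); ord L₀ ≤ 2+1.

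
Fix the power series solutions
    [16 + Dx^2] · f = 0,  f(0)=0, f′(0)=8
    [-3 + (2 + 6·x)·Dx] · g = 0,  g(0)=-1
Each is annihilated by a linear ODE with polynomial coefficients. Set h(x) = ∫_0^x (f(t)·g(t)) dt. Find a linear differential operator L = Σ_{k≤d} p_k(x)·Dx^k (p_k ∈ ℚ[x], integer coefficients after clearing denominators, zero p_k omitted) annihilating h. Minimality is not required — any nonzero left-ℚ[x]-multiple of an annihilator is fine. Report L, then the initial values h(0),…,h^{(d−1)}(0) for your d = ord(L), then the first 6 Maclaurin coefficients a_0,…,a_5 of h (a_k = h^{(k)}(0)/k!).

L = (91 + 384·x + 576·x^2)·Dx + (-12 - 36·x)·Dx^2 + (4 + 24·x + 36·x^2)·Dx^3  (order 3).
h: a_k = 0, 0, -4, -4, 91/12, 37/10, …
ICs: h(0) = 0, h′(0) = 0, h′′(0) = -8.

f: a_k = 0, 8, 0, -64/3, 0, 256/15, …
g: a_k = -1, -3/2, 9/8, -27/16, 405/128, -1701/256, …
Product ⇒ symmetric product L₀, ord ≤ 2.
h=∫h₀ ⇒ L = L₀·Dx.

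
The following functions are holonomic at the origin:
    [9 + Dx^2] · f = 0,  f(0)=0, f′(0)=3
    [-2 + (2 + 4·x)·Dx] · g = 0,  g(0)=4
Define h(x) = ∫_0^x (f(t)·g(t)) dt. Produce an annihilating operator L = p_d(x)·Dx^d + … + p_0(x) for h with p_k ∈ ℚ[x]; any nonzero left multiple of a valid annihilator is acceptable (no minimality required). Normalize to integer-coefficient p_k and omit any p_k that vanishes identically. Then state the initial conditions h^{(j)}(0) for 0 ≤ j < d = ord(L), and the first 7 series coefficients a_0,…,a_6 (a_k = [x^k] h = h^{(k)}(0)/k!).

f: a_k = 0, 3, 0, -9/2, 0, 81/40, 0, …
g: a_k = 4, 4, -2, 2, -5/2, 7/2, -21/4, …
Product ⇒ symmetric product L₀, ord ≤ 2.
h=∫h₀ ⇒ L = L₀·Dx.
L = (12 + 36·x + 36·x^2)·Dx + (-2 - 4·x)·Dx^2 + (1 + 4·x + 4·x^2)·Dx^3  (order 3).
h: a_k = 0, 0, 6, 4, -6, -12/5, 8/5, …
ICs: h(0) = 0, h′(0) = 0, h′′(0) = 12.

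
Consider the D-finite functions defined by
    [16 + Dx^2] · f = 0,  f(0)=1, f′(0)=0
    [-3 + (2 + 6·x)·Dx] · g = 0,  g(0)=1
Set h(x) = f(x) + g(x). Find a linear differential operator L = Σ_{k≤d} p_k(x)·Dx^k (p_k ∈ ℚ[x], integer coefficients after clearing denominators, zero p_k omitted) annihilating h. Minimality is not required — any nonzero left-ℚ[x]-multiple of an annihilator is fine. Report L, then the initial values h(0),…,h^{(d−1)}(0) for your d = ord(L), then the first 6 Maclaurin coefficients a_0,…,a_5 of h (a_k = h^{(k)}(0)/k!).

f: a_k = 1, 0, -8, 0, 32/3, 0, …
g: a_k = 1, 3/2, -9/8, 27/16, -405/128, 1701/256, …
L₀ := lclm(L_f,L_g); ord L₀ ≤ 2+1.
L = (-4368 - 18432·x - 27648·x^2) + (1760 + 17568·x + 55296·x^2 + 55296·x^3)·Dx + (-273 - 1152·x - 1728·x^2)·Dx^2 + (110 + 1098·x + 3456·x^2 + 3456·x^3)·Dx^3  (order 3).
h: a_k = 2, 3/2, -73/8, 27/16, 2881/384, 1701/256, …
ICs: h(0) = 2, h′(0) = 3/2, h′′(0) = -73/4.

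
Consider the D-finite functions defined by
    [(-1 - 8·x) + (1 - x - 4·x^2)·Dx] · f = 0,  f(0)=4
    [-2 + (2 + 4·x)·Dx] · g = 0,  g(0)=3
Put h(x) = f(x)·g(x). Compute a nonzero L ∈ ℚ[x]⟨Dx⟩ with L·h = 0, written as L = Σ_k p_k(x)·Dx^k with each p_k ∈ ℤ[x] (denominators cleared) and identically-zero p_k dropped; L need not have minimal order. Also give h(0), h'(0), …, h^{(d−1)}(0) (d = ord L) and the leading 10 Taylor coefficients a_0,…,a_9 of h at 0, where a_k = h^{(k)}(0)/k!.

L = (2 + 9·x + 12·x^2) + (-1 - x + 6·x^2 + 8·x^3)·Dx  (order 1).
h: a_k = 12, 24, 66, 168, 849/2, 1107, 11157/4, 7242, 587481/32, 758301/16, …
ICs: h(0) = 12.

f: a_k = 4, 4, 20, 36, 116, 260, 724, 1764, 4660, 11716, …
g: a_k = 3, 3, -3/2, 3/2, -15/8, 21/8, -63/16, 99/16, -1287/128, 2145/128, …
Product ⇒ symmetric product L₀, ord ≤ 1.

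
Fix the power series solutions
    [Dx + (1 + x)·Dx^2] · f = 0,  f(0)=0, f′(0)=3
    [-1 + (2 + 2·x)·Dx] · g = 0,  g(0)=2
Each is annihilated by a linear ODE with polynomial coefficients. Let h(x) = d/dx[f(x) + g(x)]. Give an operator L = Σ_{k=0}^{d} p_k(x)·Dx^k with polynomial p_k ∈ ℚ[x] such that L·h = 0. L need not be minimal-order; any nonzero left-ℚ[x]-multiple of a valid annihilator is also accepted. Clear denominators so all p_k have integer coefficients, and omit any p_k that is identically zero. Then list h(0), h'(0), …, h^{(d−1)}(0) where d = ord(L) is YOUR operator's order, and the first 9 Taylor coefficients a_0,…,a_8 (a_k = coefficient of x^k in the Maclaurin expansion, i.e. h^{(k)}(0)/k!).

L = 1 + (5 + 5·x)·Dx + (2 + 4·x + 2·x^2)·Dx^2  (order 2).
h: a_k = 4, -7/2, 27/8, -53/16, 419/128, -831/256, 3303/1024, -6573/2048, 104739/32768, …
ICs: h(0) = 4, h′(0) = -7/2.

f: a_k = 0, 3, -3/2, 1, -3/4, 3/5, -1/2, 3/7, -3/8, …
g: a_k = 2, 1, -1/4, 1/8, -5/64, 7/128, -21/512, 33/1024, -429/16384, …
Weyl lclm of L_f,L_g ⇒ L₀ (ord ≤ 3).
Differentiate: ansatz ord ≤ ord L₀ ⇒ L.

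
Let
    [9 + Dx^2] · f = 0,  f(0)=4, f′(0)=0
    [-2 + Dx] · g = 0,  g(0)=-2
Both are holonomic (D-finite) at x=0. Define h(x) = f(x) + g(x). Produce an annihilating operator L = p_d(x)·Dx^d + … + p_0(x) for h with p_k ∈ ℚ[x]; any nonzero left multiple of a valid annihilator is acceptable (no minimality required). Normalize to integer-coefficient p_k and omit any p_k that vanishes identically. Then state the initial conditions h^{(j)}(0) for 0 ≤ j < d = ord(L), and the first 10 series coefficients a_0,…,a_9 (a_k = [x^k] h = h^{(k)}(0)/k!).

L = -18 + 9·Dx - 2·Dx^2 + Dx^3  (order 3).
h: a_k = 2, -4, -22, -8/3, 73/6, -8/15, -761/180, -16/315, 919/1440, -8/2835, …
ICs: h(0) = 2, h′(0) = -4, h′′(0) = -44.

f: a_k = 4, 0, -18, 0, 27/2, 0, -81/20, 0, 729/1120, 0, …
g: a_k = -2, -4, -4, -8/3, -4/3, -8/15, -8/45, -16/315, -4/315, -8/2835, …
h₀=f+g: left-lcm gives L₀, ord ≤ 3.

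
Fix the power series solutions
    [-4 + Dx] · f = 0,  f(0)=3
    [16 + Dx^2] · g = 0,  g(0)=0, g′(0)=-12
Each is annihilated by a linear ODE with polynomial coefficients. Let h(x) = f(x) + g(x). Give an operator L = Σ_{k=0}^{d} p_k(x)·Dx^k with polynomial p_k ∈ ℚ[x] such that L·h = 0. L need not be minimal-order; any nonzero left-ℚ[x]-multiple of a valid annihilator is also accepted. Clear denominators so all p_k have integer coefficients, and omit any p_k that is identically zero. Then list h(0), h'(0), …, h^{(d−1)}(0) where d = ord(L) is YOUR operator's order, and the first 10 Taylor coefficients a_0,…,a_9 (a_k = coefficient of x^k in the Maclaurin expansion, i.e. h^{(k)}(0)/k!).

L = -64 + 16·Dx - 4·Dx^2 + Dx^3  (order 3).
h: a_k = 3, 0, 24, 64, 32, 0, 256/15, 2048/105, 512/105, 0, …
ICs: h(0) = 3, h′(0) = 0, h′′(0) = 48.

f: a_k = 3, 12, 24, 32, 32, 128/5, 256/15, 1024/105, 512/105, 2048/945, …
g: a_k = 0, -12, 0, 32, 0, -128/5, 0, 1024/105, 0, -2048/945, …
Weyl lclm of L_f,L_g ⇒ L₀ (ord ≤ 3).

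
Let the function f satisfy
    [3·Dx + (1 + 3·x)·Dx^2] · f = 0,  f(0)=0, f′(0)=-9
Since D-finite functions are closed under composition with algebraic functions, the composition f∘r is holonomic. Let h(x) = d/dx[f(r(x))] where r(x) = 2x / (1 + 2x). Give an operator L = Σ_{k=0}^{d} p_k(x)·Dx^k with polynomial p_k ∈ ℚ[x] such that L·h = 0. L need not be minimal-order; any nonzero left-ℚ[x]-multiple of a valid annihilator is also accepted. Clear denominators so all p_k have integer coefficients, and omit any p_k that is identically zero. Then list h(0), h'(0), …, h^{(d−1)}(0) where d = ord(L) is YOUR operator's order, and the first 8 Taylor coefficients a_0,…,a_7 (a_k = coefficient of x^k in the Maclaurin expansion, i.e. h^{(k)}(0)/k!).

f: a_k = 0, -9, 27/2, -27, 243/4, -729/5, 729/2, -6561/7, …
Change of var in L_f (x↦r) gives L₀.
Differentiate: ansatz ord ≤ ord L₀ ⇒ L.
L = (10 + 32·x) + (1 + 10·x + 16·x^2)·Dx  (order 1).
h: a_k = -18, 180, -1512, 12240, -98208, 786240, -6291072, 50330880, …
ICs: h(0) = -18.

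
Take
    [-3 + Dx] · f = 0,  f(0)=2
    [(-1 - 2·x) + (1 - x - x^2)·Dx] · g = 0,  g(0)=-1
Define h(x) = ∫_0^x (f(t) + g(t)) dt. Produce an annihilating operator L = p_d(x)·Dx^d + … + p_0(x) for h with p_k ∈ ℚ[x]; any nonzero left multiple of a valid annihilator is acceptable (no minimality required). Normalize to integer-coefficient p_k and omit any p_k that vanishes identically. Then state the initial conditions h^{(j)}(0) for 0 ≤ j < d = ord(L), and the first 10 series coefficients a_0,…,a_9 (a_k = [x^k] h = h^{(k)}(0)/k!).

L = (3 + 9·x + 45·x^2 + 18·x^3)·Dx + (5 - 24·x - 15·x^2 + 18·x^3 + 9·x^4)·Dx^2 + (-2 + 7·x - 8·x^3 - 3·x^4)·Dx^3  (order 3).
h: a_k = 0, 1, 5/2, 7/3, 3/2, 7/20, -79/120, -439/280, -5637/2240, -75431/20160, …
ICs: h(0) = 0, h′(0) = 1, h′′(0) = 5.

f: a_k = 2, 6, 9, 9, 27/4, 81/20, 81/40, 243/280, 729/2240, 243/2240, …
g: a_k = -1, -1, -2, -3, -5, -8, -13, -21, -34, -55, …
h₀=f+g: left-lcm gives L₀, ord ≤ 2.
h=∫h₀ ⇒ L = L₀·Dx.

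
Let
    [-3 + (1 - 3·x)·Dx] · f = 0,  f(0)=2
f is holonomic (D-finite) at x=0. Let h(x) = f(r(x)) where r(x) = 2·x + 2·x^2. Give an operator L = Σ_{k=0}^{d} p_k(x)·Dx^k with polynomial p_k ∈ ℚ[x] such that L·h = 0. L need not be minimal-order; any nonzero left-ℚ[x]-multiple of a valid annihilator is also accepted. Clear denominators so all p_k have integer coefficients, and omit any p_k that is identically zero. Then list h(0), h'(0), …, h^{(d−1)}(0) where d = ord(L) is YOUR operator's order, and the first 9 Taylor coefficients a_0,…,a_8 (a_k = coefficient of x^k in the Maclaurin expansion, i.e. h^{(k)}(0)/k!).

f: a_k = 2, 6, 18, 54, 162, 486, 1458, 4374, 13122, …
L₀ from L_f via x↦r, Dx↦r'^{-1}Dx.
L = (6 + 12·x) + (-1 + 6·x + 6·x^2)·Dx  (order 1).
h: a_k = 2, 12, 84, 576, 3960, 27216, 187056, 1285632, 8836128, …
ICs: h(0) = 2.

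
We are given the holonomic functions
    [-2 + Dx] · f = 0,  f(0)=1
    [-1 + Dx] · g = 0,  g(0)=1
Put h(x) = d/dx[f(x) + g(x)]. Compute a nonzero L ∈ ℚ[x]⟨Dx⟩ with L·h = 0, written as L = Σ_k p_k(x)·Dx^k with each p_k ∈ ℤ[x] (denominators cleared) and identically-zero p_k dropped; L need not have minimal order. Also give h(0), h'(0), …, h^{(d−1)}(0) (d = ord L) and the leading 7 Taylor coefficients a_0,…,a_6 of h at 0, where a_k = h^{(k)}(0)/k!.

f: a_k = 1, 2, 2, 4/3, 2/3, 4/15, 4/45, …
g: a_k = 1, 1, 1/2, 1/6, 1/24, 1/120, 1/720, …
Weyl lclm of L_f,L_g ⇒ L₀ (ord ≤ 2).
Differentiate: ansatz ord ≤ ord L₀ ⇒ L.
L = 2 - 3·Dx + Dx^2  (order 2).
h: a_k = 3, 5, 9/2, 17/6, 11/8, 13/24, 43/240, …
ICs: h(0) = 3, h′(0) = 5.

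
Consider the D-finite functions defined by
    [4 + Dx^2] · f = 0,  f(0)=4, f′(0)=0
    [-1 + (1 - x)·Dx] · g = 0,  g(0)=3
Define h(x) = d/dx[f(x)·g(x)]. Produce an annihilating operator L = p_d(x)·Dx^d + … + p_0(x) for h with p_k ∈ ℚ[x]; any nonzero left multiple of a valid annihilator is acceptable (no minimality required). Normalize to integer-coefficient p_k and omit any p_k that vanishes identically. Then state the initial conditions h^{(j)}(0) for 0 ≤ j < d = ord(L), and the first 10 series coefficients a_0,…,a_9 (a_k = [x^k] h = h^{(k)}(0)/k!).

f: a_k = 4, 0, -8, 0, 8/3, 0, -16/45, 0, 8/315, 0, …
g: a_k = 3, 3, 3, 3, 3, 3, 3, 3, 3, 3, …
Product ⇒ symmetric product L₀, ord ≤ 2.
Differentiate: ansatz ord ≤ ord L₀ ⇒ L.
L = (2 - 8·x + 4·x^2) + (-2 + 2·x)·Dx + (1 - 2·x + x^2)·Dx^2  (order 2).
h: a_k = 12, -24, -36, -16, -20, -152/5, -532/15, -4192/105, -1572/35, -47192/945, …
ICs: h(0) = 12, h′(0) = -24.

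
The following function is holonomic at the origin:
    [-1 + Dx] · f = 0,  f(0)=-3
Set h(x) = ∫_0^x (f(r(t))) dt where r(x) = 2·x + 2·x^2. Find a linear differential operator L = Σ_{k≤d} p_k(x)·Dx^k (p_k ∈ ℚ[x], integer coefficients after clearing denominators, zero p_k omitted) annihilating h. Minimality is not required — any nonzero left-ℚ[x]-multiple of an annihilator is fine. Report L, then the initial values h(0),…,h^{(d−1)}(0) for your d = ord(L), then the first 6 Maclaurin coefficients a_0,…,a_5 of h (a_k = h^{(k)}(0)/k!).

f: a_k = -3, -3, -3/2, -1/2, -1/8, -1/40, …
L₀ from L_f via x↦r, Dx↦r'^{-1}Dx.
Integrate: L := L₀·Dx.
L = (-2 - 4·x)·Dx + Dx^2  (order 2).
h: a_k = 0, -3, -3, -4, -4, -4, …
ICs: h(0) = 0, h′(0) = -3.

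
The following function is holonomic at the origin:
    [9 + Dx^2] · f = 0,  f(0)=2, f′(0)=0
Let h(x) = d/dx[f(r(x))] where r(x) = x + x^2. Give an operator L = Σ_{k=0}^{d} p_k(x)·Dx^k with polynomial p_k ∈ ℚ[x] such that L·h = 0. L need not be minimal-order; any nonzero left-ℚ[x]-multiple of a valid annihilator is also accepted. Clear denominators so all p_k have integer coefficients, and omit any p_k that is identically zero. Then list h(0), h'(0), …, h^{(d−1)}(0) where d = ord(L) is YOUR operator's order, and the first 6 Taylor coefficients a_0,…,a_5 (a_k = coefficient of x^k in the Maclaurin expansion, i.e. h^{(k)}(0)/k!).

f: a_k = 2, 0, -9, 0, 27/4, 0, …
f∘r: x↦r, Dx↦Dx/r' in L_f ⇒ L₀.
Derive L from L₀ (diff closure).
L = (21 + 72·x + 216·x^2 + 288·x^3 + 144·x^4) + (-6 - 12·x)·Dx + (1 + 4·x + 4·x^2)·Dx^2  (order 2).
h: a_k = 0, -18, -54, -9, 135, 4617/20, …
ICs: h(0) = 0, h′(0) = -18.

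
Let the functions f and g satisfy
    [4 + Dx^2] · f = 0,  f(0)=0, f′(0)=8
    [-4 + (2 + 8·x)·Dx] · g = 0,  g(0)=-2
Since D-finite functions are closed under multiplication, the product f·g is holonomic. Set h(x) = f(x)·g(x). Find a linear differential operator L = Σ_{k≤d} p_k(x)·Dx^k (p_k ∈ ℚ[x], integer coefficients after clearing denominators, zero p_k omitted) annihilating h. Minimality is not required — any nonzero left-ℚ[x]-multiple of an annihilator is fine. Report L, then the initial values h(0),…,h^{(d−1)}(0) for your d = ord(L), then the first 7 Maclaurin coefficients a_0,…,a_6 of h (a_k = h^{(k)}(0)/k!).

f: a_k = 0, 8, 0, -16/3, 0, 16/15, 0, …
g: a_k = -2, -4, 4, -8, 20, -56, 168, …
h₀=f·g: eliminate ⇒ L₀, order ≤ 2·1.
L = (16 + 32·x + 64·x^2) + (-4 - 16·x)·Dx + (1 + 8·x + 16·x^2)·Dx^2  (order 2).
h: a_k = 0, -16, -32, 128/3, -128/3, 2048/15, -2048/5, …
ICs: h(0) = 0, h′(0) = -16.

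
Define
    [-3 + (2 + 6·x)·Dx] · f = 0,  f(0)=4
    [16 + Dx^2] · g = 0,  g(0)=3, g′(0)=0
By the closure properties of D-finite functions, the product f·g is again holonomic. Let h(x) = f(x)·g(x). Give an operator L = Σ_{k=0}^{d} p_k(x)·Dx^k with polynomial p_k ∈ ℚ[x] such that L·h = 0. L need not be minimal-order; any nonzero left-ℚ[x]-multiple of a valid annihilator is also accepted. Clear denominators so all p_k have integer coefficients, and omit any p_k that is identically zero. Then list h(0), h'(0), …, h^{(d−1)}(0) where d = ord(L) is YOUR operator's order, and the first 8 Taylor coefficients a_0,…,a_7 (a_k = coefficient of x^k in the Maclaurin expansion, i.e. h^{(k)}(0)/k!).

f: a_k = 4, 6, -9/2, 27/4, -405/32, 1701/64, -15309/256, 72171/512, …
g: a_k = 3, 0, -24, 0, 32, 0, -256/15, 0, …
h₀=f·g: eliminate ⇒ L₀, order ≤ 1·2.
L = (91 + 384·x + 576·x^2) + (-12 - 36·x)·Dx + (4 + 24·x + 36·x^2)·Dx^2  (order 2).
h: a_k = 12, 18, -219/2, -495/4, 6337/32, 7023/64, -337609/3840, -259579/2560, …
ICs: h(0) = 12, h′(0) = 18.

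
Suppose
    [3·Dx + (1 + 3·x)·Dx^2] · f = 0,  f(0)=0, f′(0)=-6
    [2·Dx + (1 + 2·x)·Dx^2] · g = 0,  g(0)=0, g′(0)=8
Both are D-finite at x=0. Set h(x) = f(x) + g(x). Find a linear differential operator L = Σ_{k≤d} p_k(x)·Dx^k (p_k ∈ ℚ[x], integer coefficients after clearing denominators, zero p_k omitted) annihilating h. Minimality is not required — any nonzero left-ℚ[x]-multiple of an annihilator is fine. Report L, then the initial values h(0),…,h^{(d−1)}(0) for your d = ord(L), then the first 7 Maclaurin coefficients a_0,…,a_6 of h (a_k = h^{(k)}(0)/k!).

f: a_k = 0, -6, 9, -18, 81/2, -486/5, 243, …
g: a_k = 0, 8, -8, 32/3, -16, 128/5, -128/3, …
Weyl lclm of L_f,L_g ⇒ L₀ (ord ≤ 4).
L = 12·Dx + (10 + 24·x)·Dx^2 + (1 + 5·x + 6·x^2)·Dx^3  (order 3).
h: a_k = 0, 2, 1, -22/3, 49/2, -358/5, 601/3, …
ICs: h(0) = 0, h′(0) = 2, h′′(0) = 2.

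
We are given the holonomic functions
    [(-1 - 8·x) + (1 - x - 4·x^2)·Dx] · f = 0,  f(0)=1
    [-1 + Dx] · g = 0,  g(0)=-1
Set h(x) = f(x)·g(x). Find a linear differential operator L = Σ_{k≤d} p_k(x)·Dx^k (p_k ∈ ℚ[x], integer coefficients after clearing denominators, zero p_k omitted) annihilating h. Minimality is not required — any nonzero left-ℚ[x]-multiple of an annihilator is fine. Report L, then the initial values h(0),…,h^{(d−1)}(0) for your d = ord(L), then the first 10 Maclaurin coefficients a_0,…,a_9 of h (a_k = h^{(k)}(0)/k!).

L = (2 + 7·x - 4·x^2) + (-1 + x + 4·x^2)·Dx  (order 1).
h: a_k = -1, -2, -13/2, -44/3, -977/24, -5963/60, -188797/720, -831287/1260, -68891713/40320, -788834021/181440, …
ICs: h(0) = -1.

f: a_k = 1, 1, 5, 9, 29, 65, 181, 441, 1165, 2929, …
g: a_k = -1, -1, -1/2, -1/6, -1/24, -1/120, -1/720, -1/5040, -1/40320, -1/362880, …
f·g: L₀ = L_f ⊗_s L_g, ord ≤ 1·1.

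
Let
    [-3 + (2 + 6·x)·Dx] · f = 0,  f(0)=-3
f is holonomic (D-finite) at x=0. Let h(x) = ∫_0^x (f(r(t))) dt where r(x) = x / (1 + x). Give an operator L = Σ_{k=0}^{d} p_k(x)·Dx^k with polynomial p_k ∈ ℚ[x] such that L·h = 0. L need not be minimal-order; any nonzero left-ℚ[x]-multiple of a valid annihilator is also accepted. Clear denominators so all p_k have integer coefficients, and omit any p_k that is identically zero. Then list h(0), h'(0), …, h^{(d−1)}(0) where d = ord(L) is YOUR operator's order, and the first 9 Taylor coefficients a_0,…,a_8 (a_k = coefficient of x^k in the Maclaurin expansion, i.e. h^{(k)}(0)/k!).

L = -3·Dx + (2 + 10·x + 8·x^2)·Dx^2  (order 2).
h: a_k = 0, -3, -9/4, 21/8, -261/64, 5031/640, -9069/512, 318915/7168, -1975005/16384, …
ICs: h(0) = 0, h′(0) = -3.

f: a_k = -3, -9/2, 27/8, -81/16, 1215/128, -5103/256, 45927/1024, -216513/2048, 8444007/32768, …
f∘r: x↦r, Dx↦Dx/r' in L_f ⇒ L₀.
h=∫h₀ ⇒ L = L₀·Dx.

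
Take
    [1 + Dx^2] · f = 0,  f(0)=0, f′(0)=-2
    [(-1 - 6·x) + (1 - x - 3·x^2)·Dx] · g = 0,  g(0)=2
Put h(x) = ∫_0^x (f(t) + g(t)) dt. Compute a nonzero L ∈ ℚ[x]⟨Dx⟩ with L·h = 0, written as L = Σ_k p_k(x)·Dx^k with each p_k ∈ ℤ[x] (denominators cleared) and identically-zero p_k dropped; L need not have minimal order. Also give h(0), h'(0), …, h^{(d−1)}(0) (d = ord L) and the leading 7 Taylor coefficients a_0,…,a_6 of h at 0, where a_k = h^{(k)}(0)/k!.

L = (-43 - 292·x - 307·x^2 - 624·x^3 - 45·x^4 - 54·x^5)·Dx + (9 + 7·x + 6·x^2 - 91·x^3 - 144·x^4 - 27·x^5 - 27·x^6)·Dx^2 + (-43 - 292·x - 307·x^2 - 624·x^3 - 45·x^4 - 54·x^5)·Dx^3 + (9 + 7·x + 6·x^2 - 91·x^3 - 144·x^4 - 27·x^5 - 27·x^6)·Dx^4  (order 4).
h: a_k = 0, 2, 0, 8/3, 43/12, 38/5, 4799/360, …
ICs: h(0) = 0, h′(0) = 2, h′′(0) = 0, h′′′(0) = 16.

f: a_k = 0, -2, 0, 1/3, 0, -1/60, 0, …
g: a_k = 2, 2, 8, 14, 38, 80, 194, …
f+g: L₀ = lclm(L_f,L_g), ord ≤ 2+1.
h=∫h₀ ⇒ L = L₀·Dx.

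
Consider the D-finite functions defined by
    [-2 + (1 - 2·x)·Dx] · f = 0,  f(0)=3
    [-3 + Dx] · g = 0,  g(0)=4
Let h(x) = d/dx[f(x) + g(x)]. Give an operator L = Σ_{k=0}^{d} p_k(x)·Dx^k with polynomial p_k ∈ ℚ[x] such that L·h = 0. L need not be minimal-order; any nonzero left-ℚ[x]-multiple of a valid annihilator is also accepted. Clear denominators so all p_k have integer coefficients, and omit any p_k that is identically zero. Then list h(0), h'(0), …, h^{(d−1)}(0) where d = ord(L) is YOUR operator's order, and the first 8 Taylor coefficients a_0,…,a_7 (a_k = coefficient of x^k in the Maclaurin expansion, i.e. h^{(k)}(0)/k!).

f: a_k = 3, 6, 12, 24, 48, 96, 192, 384, …
g: a_k = 4, 12, 18, 18, 27/2, 81/10, 81/20, 243/140, …
f+g: L₀ = lclm(L_f,L_g), ord ≤ 1+1.
Differentiate: ansatz ord ≤ ord L₀ ⇒ L.
L = (36 + 72·x) + (-15 - 36·x + 36·x^2)·Dx + (1 + 4·x - 12·x^2)·Dx^2  (order 2).
h: a_k = 18, 60, 126, 246, 1041/2, 11763/10, 54003/20, 860889/140, …
ICs: h(0) = 18, h′(0) = 60.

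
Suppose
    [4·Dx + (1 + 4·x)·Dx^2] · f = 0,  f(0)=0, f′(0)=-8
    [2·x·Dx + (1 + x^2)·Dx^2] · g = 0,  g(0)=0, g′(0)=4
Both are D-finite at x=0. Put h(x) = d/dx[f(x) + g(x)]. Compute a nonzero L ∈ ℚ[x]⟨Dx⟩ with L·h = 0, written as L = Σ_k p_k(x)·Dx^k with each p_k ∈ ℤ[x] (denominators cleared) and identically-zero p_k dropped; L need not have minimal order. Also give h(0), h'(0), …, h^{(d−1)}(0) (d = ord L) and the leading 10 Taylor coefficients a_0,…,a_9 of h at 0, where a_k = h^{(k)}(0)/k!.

L = (-4 - 48·x + 12·x^2 + 16·x^3) + (-17 - 8·x - 45·x^2 + 24·x^3 + 32·x^4)·Dx + (-2 - 7·x + 4·x^2 + x^3 + 6·x^4 + 8·x^5)·Dx^2  (order 2).
h: a_k = -4, 32, -132, 512, -2044, 8192, -32772, 131072, -524284, 2097152, …
ICs: h(0) = -4, h′(0) = 32.

f: a_k = 0, -8, 16, -128/3, 128, -2048/5, 4096/3, -32768/7, 16384, -524288/9, …
g: a_k = 0, 4, 0, -4/3, 0, 4/5, 0, -4/7, 0, 4/9, …
Sum ⇒ L₀ = lclm(L_f,L_g) in ℚ(x)⟨Dx⟩.
Differentiate: ansatz ord ≤ ord L₀ ⇒ L.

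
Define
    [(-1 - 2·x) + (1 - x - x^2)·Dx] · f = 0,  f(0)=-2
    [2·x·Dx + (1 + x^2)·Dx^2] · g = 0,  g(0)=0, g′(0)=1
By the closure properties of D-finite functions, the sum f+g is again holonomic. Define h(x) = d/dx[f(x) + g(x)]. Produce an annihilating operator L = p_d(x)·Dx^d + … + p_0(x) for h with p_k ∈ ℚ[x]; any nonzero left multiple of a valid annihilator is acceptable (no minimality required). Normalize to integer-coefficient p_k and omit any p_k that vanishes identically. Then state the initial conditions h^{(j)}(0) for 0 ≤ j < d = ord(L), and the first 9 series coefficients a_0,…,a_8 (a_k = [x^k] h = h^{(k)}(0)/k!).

f: a_k = -2, -2, -4, -6, -10, -16, -26, -42, -68, …
g: a_k = 0, 1, 0, -1/3, 0, 1/5, 0, -1/7, 0, …
Weyl lclm of L_f,L_g ⇒ L₀ (ord ≤ 3).
Differentiate: ansatz ord ≤ ord L₀ ⇒ L.
L = (-4 + 16·x + 64·x^2 + 72·x^3 + 66·x^4 + 6·x^6) + (10 + 24·x + 28·x^2 + 60·x^3 + 65·x^4 + 50·x^5 + 3·x^6 + 6·x^7)·Dx + (-2 - 2·x - 2·x^2 + 8·x^3 + 5·x^4 + 11·x^5 + 6·x^6 + x^7 + x^8)·Dx^2  (order 2).
h: a_k = -1, -8, -19, -40, -79, -156, -295, -544, -989, …
ICs: h(0) = -1, h′(0) = -8.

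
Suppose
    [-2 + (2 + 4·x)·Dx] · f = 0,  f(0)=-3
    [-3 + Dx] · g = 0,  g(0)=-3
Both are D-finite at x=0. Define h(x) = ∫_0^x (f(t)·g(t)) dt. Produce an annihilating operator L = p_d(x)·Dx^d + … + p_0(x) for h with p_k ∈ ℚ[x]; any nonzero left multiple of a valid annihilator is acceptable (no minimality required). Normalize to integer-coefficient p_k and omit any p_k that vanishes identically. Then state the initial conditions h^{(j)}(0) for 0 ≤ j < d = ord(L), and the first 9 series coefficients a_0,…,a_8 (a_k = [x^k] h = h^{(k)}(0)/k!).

f: a_k = -3, -3, 3/2, -3/2, 15/8, -21/8, 63/16, -99/16, 1287/128, …
g: a_k = -3, -9, -27/2, -27/2, -81/8, -243/40, -243/80, -729/560, -2187/4480, …
L₀ := L_f ⊗_s L_g (sym. prod.), ord ≤ 1.
∫: right-multiply L₀ by Dx.
L = (-4 - 6·x)·Dx + (1 + 2·x)·Dx^2  (order 2).
h: a_k = 0, 9, 18, 21, 18, 117/10, 33/5, 27/10, 54/35, …
ICs: h(0) = 0, h′(0) = 9.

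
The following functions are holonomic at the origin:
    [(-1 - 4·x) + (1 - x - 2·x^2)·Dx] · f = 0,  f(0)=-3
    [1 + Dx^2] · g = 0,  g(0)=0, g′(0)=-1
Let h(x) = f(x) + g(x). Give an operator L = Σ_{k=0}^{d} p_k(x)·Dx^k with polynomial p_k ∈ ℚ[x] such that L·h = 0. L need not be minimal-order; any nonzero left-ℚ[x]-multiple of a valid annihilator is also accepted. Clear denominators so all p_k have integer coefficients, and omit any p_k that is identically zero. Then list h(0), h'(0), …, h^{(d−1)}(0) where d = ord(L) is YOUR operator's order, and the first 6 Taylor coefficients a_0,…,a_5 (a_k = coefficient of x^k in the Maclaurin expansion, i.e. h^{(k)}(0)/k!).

f: a_k = -3, -3, -9, -15, -33, -63, …
g: a_k = 0, -1, 0, 1/6, 0, -1/120, …
Sum ⇒ L₀ = lclm(L_f,L_g) in ℚ(x)⟨Dx⟩.
L = (31 + 146·x + 133·x^2 + 184·x^3 + 20·x^4 + 16·x^5) + (-7 - 3·x + 3·x^2 + 37·x^3 + 42·x^4 + 12·x^5 + 8·x^6)·Dx + (31 + 146·x + 133·x^2 + 184·x^3 + 20·x^4 + 16·x^5)·Dx^2 + (-7 - 3·x + 3·x^2 + 37·x^3 + 42·x^4 + 12·x^5 + 8·x^6)·Dx^3  (order 3).
h: a_k = -3, -4, -9, -89/6, -33, -7561/120, …
ICs: h(0) = -3, h′(0) = -4, h′′(0) = -18.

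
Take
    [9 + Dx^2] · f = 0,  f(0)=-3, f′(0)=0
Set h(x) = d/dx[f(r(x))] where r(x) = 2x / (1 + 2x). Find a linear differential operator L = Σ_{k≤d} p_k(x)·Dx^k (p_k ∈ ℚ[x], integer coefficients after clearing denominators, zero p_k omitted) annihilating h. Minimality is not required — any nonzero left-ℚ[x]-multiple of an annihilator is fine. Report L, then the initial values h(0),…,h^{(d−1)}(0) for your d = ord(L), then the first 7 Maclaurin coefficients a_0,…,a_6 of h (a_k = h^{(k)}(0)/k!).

f: a_k = -3, 0, 27/2, 0, -81/8, 0, 243/80, …
f∘r: x↦r, Dx↦Dx/r' in L_f ⇒ L₀.
Differentiate: ansatz ord ≤ ord L₀ ⇒ L.
L = (60 + 96·x + 96·x^2) + (12 + 72·x + 144·x^2 + 96·x^3)·Dx + (1 + 8·x + 24·x^2 + 32·x^3 + 16·x^4)·Dx^2  (order 2).
h: a_k = 0, 108, -648, 1944, -2160, -58968/5, 462672/5, …
ICs: h(0) = 0, h′(0) = 108.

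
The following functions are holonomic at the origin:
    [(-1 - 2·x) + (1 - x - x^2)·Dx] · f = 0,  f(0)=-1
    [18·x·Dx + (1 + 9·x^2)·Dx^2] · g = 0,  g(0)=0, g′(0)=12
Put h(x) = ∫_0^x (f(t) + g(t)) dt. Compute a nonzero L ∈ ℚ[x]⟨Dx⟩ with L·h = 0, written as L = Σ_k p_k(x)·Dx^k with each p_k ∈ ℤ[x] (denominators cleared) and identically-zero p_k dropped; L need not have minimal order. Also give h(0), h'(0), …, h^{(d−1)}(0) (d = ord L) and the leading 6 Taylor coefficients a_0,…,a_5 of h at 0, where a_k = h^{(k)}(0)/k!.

L = (-36 + 144·x + 1440·x^2 + 2376·x^3 + 3186·x^4 + 486·x^6)·Dx^2 + (18 + 24·x - 108·x^2 + 444·x^3 + 2313·x^4 + 2178·x^5 + 243·x^6 + 486·x^7)·Dx^3 + (-2 - 10·x - 34·x^2 - 48·x^3 - 123·x^4 + 387·x^5 + 198·x^6 + 81·x^7 + 81·x^8)·Dx^4  (order 4).
h: a_k = 0, -1, 11/2, -2/3, -39/4, -1, …
ICs: h(0) = 0, h′(0) = -1, h′′(0) = 11, h′′′(0) = -4.

f: a_k = -1, -1, -2, -3, -5, -8, …
g: a_k = 0, 12, 0, -36, 0, 972/5, …
Weyl lclm of L_f,L_g ⇒ L₀ (ord ≤ 3).
Integrate: L := L₀·Dx.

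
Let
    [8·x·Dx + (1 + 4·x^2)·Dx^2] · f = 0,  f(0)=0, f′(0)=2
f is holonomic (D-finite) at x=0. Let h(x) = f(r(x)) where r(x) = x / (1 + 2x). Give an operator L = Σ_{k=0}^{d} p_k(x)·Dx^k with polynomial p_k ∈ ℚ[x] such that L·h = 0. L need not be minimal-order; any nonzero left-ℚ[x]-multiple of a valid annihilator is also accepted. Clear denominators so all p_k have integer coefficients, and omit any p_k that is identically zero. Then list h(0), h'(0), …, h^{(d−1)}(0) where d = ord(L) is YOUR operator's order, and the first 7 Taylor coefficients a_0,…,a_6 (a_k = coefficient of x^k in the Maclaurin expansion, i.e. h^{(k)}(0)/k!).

L = (4 + 16·x)·Dx + (1 + 4·x + 8·x^2)·Dx^2  (order 2).
h: a_k = 0, 2, -4, 16/3, 0, -128/5, 256/3, …
ICs: h(0) = 0, h′(0) = 2.

f: a_k = 0, 2, 0, -8/3, 0, 32/5, 0, …
Change of var in L_f (x↦r) gives L₀.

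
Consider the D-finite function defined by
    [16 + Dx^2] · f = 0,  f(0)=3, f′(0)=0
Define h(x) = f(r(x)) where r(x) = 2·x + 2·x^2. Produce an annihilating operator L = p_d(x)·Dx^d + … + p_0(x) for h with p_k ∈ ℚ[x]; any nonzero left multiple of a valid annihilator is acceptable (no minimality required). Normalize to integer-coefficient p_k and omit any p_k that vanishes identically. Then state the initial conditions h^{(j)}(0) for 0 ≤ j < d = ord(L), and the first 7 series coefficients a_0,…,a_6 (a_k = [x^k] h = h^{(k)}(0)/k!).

L = (64 + 384·x + 768·x^2 + 512·x^3) - 2·Dx + (1 + 2·x)·Dx^2  (order 2).
h: a_k = 3, 0, -96, -192, 416, 2048, 29696/15, …
ICs: h(0) = 3, h′(0) = 0.

f: a_k = 3, 0, -24, 0, 32, 0, -256/15, …
Substitute x→r, Dx→(1/r')Dx; clear ⇒ L₀.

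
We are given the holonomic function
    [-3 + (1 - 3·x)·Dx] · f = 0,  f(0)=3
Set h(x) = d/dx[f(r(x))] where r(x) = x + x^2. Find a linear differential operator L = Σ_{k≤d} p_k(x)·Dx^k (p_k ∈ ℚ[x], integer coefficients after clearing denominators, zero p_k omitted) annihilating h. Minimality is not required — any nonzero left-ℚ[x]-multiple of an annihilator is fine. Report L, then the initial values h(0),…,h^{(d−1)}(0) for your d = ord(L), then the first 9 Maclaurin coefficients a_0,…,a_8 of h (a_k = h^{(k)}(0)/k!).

f: a_k = 3, 9, 27, 81, 243, 729, 2187, 6561, 19683, …
Substitute x→r, Dx→(1/r')Dx; clear ⇒ L₀.
h=h₀': d/dx-closure on L₀ ⇒ L.
L = (8 + 18·x + 18·x^2) + (-1 + x + 9·x^2 + 6·x^3)·Dx  (order 1).
h: a_k = 9, 72, 405, 2052, 9720, 44226, 195615, 847584, 3615111, …
ICs: h(0) = 9.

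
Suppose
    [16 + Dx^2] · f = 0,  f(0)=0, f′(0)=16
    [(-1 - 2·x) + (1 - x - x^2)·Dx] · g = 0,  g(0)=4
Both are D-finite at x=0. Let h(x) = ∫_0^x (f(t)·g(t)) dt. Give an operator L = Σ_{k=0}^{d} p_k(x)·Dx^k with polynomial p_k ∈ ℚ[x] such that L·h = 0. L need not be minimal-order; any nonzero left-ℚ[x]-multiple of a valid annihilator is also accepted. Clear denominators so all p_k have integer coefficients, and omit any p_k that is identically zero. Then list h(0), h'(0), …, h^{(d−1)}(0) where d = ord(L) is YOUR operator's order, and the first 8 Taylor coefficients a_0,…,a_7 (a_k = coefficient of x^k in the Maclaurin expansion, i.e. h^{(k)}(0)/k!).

f: a_k = 0, 16, 0, -128/3, 0, 512/15, 0, -4096/315, …
g: a_k = 4, 4, 8, 12, 20, 32, 52, 84, …
L₀ := L_f ⊗_s L_g (sym. prod.), ord ≤ 2.
Integrate: L := L₀·Dx.
L = (-14 + 16·x + 16·x^2)·Dx + (2 + 4·x)·Dx^2 + (-1 + x + x^2)·Dx^3  (order 3).
h: a_k = 0, 0, 32, 64/3, -32/3, 64/15, 96/5, 2048/105, …
ICs: h(0) = 0, h′(0) = 0, h′′(0) = 64.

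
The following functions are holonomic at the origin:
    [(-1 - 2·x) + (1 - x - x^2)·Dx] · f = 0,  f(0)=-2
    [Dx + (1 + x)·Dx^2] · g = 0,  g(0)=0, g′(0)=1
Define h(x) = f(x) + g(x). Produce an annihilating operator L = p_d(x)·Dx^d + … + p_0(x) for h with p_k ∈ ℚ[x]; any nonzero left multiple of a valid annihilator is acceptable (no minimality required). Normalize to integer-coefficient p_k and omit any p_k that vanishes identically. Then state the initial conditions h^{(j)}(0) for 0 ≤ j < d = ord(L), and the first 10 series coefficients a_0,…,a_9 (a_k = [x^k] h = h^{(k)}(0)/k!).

L = (26 + 70·x + 76·x^2 + 36·x^3 + 12·x^4)·Dx + (16 + 84·x + 160·x^2 + 144·x^3 + 74·x^4 + 20·x^5)·Dx^2 + (-5 - 11·x + x^2 + 23·x^3 + 29·x^4 + 17·x^5 + 4·x^6)·Dx^3  (order 3).
h: a_k = -2, -1, -9/2, -17/3, -41/4, -79/5, -157/6, -293/7, -545/8, -989/9, …
ICs: h(0) = -2, h′(0) = -1, h′′(0) = -9.

f: a_k = -2, -2, -4, -6, -10, -16, -26, -42, -68, -110, …
g: a_k = 0, 1, -1/2, 1/3, -1/4, 1/5, -1/6, 1/7, -1/8, 1/9, …
h₀=f+g: left-lcm gives L₀, ord ≤ 3.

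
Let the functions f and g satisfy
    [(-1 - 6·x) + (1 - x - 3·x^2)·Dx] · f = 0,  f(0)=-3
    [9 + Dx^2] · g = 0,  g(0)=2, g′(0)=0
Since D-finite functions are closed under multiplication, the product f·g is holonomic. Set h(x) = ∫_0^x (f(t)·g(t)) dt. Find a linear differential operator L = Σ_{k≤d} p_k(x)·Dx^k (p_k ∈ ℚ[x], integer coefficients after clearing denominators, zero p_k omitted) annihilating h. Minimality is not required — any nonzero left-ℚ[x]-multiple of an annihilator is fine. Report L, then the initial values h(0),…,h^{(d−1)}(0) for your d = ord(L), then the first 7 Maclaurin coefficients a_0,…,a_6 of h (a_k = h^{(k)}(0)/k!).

f: a_k = -3, -3, -12, -21, -57, -120, -291, …
g: a_k = 2, 0, -9, 0, 27/4, 0, -81/40, …
f·g: L₀ = L_f ⊗_s L_g, ord ≤ 1·2.
h=∫₀ˣh₀: take L = L₀·Dx.
L = (-3 + 9·x + 27·x^2)·Dx + (2 + 12·x)·Dx^2 + (-1 + x + 3·x^2)·Dx^3  (order 3).
h: a_k = 0, -6, -3, 1, -15/4, -21/4, -95/8, …
ICs: h(0) = 0, h′(0) = -6, h′′(0) = -6.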